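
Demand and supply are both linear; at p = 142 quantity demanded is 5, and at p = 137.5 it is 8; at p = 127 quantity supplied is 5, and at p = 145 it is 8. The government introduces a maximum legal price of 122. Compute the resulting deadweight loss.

Demand slope = (137.5 − 142)/(8 − 5) = −1.5, so p = 149.5 − 1.5q.
Supply slope = (145 − 127)/(8 − 5) = 6, so p = 97 + 6q.
Competitive equilibrium: 149.5 − 1.5q = 97 + 6q → q* = 7, p* = 139.
At the ceiling p = 122, quantity supplied = (122 − 97)/6 = 4.1667.
Willingness to pay at q' = 4.1667: 149.5 − 1.5·4.1667 = 143.25.
Δq = 7 − 4.1667 = 2.8333; wedge = 143.25 − 122 = 21.25.
Welfare loss = ½ × 2.8333 × 21.25 = 30.10.

30.10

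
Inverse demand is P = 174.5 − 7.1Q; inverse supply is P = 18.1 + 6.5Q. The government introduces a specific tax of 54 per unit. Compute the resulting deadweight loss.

107.21

Competitive equilibrium: 174.5 − 7.1Q = 18.1 + 6.5Q → Q* = 11.5, P* = 92.85.
With the tax, the buyer price exceeds the seller price by 54: (174.5 − 7.1Q) − (18.1 + 6.5Q) = 54 → Q' = 7.5294.
ΔQ = 11.5 − 7.5294 = 3.9706; the wedge equals the tax, 54.
Welfare loss = ½ × 3.9706 × 54 = 107.21.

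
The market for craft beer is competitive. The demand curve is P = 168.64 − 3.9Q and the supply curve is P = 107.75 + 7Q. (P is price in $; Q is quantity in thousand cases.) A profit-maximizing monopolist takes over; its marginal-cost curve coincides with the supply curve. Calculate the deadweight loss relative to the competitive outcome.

$11.81 thousand

Competitive equilibrium: 168.64 − 3.9Q = 107.75 + 7Q → Q* = 5.5862, P* = 146.8537.
Marginal revenue: MR = 168.64 − 7.8Q. Set MR = MC: 168.64 − 7.8Q = 107.75 + 7Q → Q_m = 4.1142.
Price P_m = 168.64 − 3.9·4.1142 = 152.5946; MC(Q_m) = 107.75 + 7·4.1142 = 136.5494.
Competitive Q* = 5.5862, so ΔQ = 1.472; wedge = 152.5946 − 136.5494 = 16.0452.
The triangle = ½ × 1.472 × 16.0452 = $11.81 thousand.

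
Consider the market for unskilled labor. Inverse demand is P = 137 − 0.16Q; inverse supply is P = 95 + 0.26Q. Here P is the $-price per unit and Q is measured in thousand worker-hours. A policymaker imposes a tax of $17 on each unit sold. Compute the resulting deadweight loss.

Competitive equilibrium: 137 − 0.16Q = 95 + 0.26Q → Q* = 100, P* = 121.
With the tax, the buyer price exceeds the seller price by 17: (137 − 0.16Q) − (95 + 0.26Q) = 17 → Q' = 59.5238.
ΔQ = 100 − 59.5238 = 40.4762; the wedge equals the tax, 17.
Deadweight loss = ½ × 40.4762 × 17 = $344.05 thousand.

$344.05 thousand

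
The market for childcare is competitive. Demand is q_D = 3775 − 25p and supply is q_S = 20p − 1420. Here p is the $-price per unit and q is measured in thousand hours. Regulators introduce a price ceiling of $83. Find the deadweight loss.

$18947.56 thousand

In inverse form: demand p = 151 − 0.04q, supply p = 71 + 0.05q.
Competitive equilibrium: 151 − 0.04q = 71 + 0.05q → q* = 888.8889, p* = 115.4444.
At the ceiling p = 83, quantity supplied = (83 − 71)/0.05 = 240.
Willingness to pay at q' = 240: 151 − 0.04·240 = 141.4.
Δq = 888.8889 − 240 = 648.8889; wedge = 141.4 − 83 = 58.4.
The triangle = ½ × 648.8889 × 58.4 = $18947.56 thousand.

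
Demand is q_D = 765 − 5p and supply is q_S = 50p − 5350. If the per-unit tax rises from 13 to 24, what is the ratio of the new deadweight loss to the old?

In inverse form: demand p = 153 − 0.2q, supply p = 107 + 0.02q.
Competitive equilibrium: 153 − 0.2q = 107 + 0.02q → q* = 209.0909, p* = 111.1818.
For a per-unit tax t: Δq = t/0.22, so DWL = ½·t·(t/0.22) = t²/0.44.
At t = 13: DWL = 384.091. At t = 24: DWL = 1309.091.
Ratio = (24/13)² = 3.408.

3.408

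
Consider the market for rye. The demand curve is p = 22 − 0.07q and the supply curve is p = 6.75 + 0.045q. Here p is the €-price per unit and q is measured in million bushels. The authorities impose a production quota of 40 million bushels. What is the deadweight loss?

Competitive equilibrium: 22 − 0.07q = 6.75 + 0.045q → q* = 132.6087, p* = 12.7174.
At q = 40: demand price = 22 − 0.07·40 = 19.2; supply price = 6.75 + 0.045·40 = 8.55.
Δq = 132.6087 − 40 = 92.6087; wedge = 19.2 − 8.55 = 10.65.
The triangle = ½ × 92.6087 × 10.65 = €493.14 million.

€493.14 million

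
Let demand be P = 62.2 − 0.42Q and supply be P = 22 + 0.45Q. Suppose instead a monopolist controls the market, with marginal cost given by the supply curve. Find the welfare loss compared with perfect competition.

Competitive equilibrium: 62.2 − 0.42Q = 22 + 0.45Q → Q* = 46.2069, P* = 42.7931.
Marginal revenue: MR = 62.2 − 0.84Q. Set MR = MC: 62.2 − 0.84Q = 22 + 0.45Q → Q_m = 31.1628.
Price P_m = 62.2 − 0.42·31.1628 = 49.1116; MC(Q_m) = 22 + 0.45·31.1628 = 36.0233.
Competitive Q* = 46.2069, so ΔQ = 15.0441; wedge = 49.1116 − 36.0233 = 13.0883.
The triangle = ½ × 15.0441 × 13.0883 = 98.45.

98.45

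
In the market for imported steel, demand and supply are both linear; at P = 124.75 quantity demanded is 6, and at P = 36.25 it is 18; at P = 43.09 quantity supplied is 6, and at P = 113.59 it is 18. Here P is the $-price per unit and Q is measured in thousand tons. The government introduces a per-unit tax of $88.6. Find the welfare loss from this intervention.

Demand slope = (36.25 − 124.75)/(18 − 6) = −7.375, so P = 169 − 7.375Q.
Supply slope = (113.59 − 43.09)/(18 − 6) = 5.875, so P = 7.84 + 5.875Q.
Competitive equilibrium: 169 − 7.375Q = 7.84 + 5.875Q → Q* = 12.16302, P* = 79.29774.
With the tax, the buyer price exceeds the seller price by 88.6: (169 − 7.375Q) − (7.84 + 5.875Q) = 88.6 → Q' = 5.47623.
ΔQ = 12.16302 − 5.47623 = 6.68679; the wedge equals the tax, 88.6.
Welfare loss = ½ × 6.68679 × 88.6 = $296.22 thousand.

$296.22 thousand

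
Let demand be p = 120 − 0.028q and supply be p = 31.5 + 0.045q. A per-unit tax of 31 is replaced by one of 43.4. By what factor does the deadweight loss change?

1.96

Competitive equilibrium: 120 − 0.028q = 31.5 + 0.045q → q* = 1212.3288, p* = 86.0548.
For a per-unit tax t: Δq = t/0.073, so DWL = ½·t·(t/0.073) = t²/0.146.
At t = 31: DWL = 6582.192. At t = 43.4: DWL = 12901.096.
Ratio = (43.4/31)² = 1.96.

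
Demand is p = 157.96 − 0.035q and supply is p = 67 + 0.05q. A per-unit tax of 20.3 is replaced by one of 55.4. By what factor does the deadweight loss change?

7.448

Competitive equilibrium: 157.96 − 0.035q = 67 + 0.05q → q* = 1070.1176, p* = 120.5059.
For a per-unit tax t: Δq = t/0.085, so DWL = ½·t·(t/0.085) = t²/0.17.
At t = 20.3: DWL = 2424.059. At t = 55.4: DWL = 18053.882.
Ratio = (55.4/20.3)² = 7.448.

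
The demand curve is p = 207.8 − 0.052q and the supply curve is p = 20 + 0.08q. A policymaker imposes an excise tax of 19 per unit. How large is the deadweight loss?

1367.42

Competitive equilibrium: 207.8 − 0.052q = 20 + 0.08q → q* = 1422.7273, p* = 133.8182.
With the tax, the buyer price exceeds the seller price by 19: (207.8 − 0.052q) − (20 + 0.08q) = 19 → q' = 1278.7879.
Δq = 1422.7273 − 1278.7879 = 143.9394; the wedge equals the tax, 19.
DWL = ½ × 143.9394 × 19 = 1367.42.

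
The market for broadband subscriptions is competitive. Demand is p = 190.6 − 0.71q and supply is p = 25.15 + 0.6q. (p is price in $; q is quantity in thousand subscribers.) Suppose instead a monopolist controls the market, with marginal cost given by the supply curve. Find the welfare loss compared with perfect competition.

$1290.76 thousand

Competitive equilibrium: 190.6 − 0.71q = 25.15 + 0.6q → q* = 126.2977, p* = 100.9286.
Marginal revenue: MR = 190.6 − 1.42q. Set MR = MC: 190.6 − 1.42q = 25.15 + 0.6q → q_m = 81.9059.
Price p_m = 190.6 − 0.71·81.9059 = 132.4468; MC(q_m) = 25.15 + 0.6·81.9059 = 74.2935.
Competitive q* = 126.2977, so Δq = 44.3918; wedge = 132.4468 − 74.2935 = 58.1533.
DWL = ½ × 44.3918 × 58.1533 = $1290.76 thousand.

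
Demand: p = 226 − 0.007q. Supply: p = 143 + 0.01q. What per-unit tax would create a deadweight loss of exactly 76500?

51

Competitive equilibrium: 226 − 0.007q = 143 + 0.01q → q* = 4882.3529, p* = 191.8235.
A tax t gives Δq = t/0.017 and wedge t, so DWL = t²/0.034.
t²/0.034 = 76500 → t² = 2601 → t = 51.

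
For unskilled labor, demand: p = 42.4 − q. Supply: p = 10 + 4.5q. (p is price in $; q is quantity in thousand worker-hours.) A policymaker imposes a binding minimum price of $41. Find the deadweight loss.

Competitive equilibrium: 42.4 − q = 10 + 4.5q → q* = 5.8909, p* = 36.5091.
At the floor p = 41, quantity demanded = (42.4 − 41)/1 = 1.4.
Sellers' marginal cost at q' = 1.4: 10 + 4.5·1.4 = 16.3.
Δq = 5.8909 − 1.4 = 4.4909; wedge = 41 − 16.3 = 24.7.
Welfare loss = ½ × 4.4909 × 24.7 = $55.46 thousand.

$55.46 thousand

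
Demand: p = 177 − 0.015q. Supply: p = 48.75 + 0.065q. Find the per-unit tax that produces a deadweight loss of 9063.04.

38.08

Competitive equilibrium: 177 − 0.015q = 48.75 + 0.065q → q* = 1603.125, p* = 152.9531.
A tax t gives Δq = t/0.08 and wedge t, so DWL = t²/0.16.
t²/0.16 = 9063.04 → t² = 1450.0864 → t = 38.08.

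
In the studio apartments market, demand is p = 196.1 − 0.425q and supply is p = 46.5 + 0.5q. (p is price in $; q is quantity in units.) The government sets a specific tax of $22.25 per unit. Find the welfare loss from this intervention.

Competitive equilibrium: 196.1 − 0.425q = 46.5 + 0.5q → q* = 161.7297, p* = 127.3649.
With the tax, the buyer price exceeds the seller price by 22.25: (196.1 − 0.425q) − (46.5 + 0.5q) = 22.25 → q' = 137.6757.
Δq = 161.7297 − 137.6757 = 24.054; the wedge equals the tax, 22.25.
The triangle = ½ × 24.054 × 22.25 = $267.60.

$267.60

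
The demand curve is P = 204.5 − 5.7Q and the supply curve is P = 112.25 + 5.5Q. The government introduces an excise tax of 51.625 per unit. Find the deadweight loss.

118.98

Competitive equilibrium: 204.5 − 5.7Q = 112.25 + 5.5Q → Q* = 8.2366, P* = 157.5513.
With the tax, the buyer price exceeds the seller price by 51.625: (204.5 − 5.7Q) − (112.25 + 5.5Q) = 51.625 → Q' = 3.6272.
ΔQ = 8.2366 − 3.6272 = 4.6094; the wedge equals the tax, 51.625.
The triangle = ½ × 4.6094 × 51.625 = 118.98.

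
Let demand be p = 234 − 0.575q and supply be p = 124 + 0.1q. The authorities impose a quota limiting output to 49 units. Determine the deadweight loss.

Competitive equilibrium: 234 − 0.575q = 124 + 0.1q → q* = 162.963, p* = 140.2963.
At q = 49: demand price = 234 − 0.575·49 = 205.825; supply price = 124 + 0.1·49 = 128.9.
Δq = 162.963 − 49 = 113.963; wedge = 205.825 − 128.9 = 76.925.
Welfare loss = ½ × 113.963 × 76.925 = 4383.30.

4383.30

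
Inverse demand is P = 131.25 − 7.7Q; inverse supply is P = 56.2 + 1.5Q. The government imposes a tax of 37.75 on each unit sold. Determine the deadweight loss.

77.45

Competitive equilibrium: 131.25 − 7.7Q = 56.2 + 1.5Q → Q* = 8.1576, P* = 68.4364.
With the tax, the buyer price exceeds the seller price by 37.75: (131.25 − 7.7Q) − (56.2 + 1.5Q) = 37.75 → Q' = 4.0543.
ΔQ = 8.1576 − 4.0543 = 4.1033; the wedge equals the tax, 37.75.
The triangle = ½ × 4.1033 × 37.75 = 77.45.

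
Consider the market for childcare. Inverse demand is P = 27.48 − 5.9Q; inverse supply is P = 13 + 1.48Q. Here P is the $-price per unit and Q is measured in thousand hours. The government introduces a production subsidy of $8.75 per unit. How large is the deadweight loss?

Competitive equilibrium: 27.48 − 5.9Q = 13 + 1.48Q → Q* = 1.9621, P* = 15.9038.
The subsidy lowers effective supply by 8.75: P = 4.25 + 1.48Q.
New quantity: 27.48 − 5.9Q = 4.25 + 1.48Q → Q' = 3.1477.
Overproduction ΔQ = 3.1477 − 1.9621 = 1.1856; wedge = subsidy = 8.75.
Deadweight loss = ½ × 1.1856 × 8.75 = $5.19 thousand.

$5.19 thousand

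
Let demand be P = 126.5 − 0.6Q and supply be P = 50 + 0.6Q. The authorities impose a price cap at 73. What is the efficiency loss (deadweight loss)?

387.60

Competitive equilibrium: 126.5 − 0.6Q = 50 + 0.6Q → Q* = 63.75, P* = 88.25.
At the ceiling P = 73, quantity supplied = (73 − 50)/0.6 = 38.3333.
Willingness to pay at Q' = 38.3333: 126.5 − 0.6·38.3333 = 103.5.
ΔQ = 63.75 − 38.3333 = 25.4167; wedge = 103.5 − 73 = 30.5.
The triangle = ½ × 25.4167 × 30.5 = 387.60.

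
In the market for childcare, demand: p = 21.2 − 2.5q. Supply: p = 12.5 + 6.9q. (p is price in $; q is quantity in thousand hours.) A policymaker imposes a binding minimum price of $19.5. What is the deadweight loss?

Competitive equilibrium: 21.2 − 2.5q = 12.5 + 6.9q → q* = 0.9255, p* = 18.8862.
At the floor p = 19.5, quantity demanded = (21.2 − 19.5)/2.5 = 0.68.
Sellers' marginal cost at q' = 0.68: 12.5 + 6.9·0.68 = 17.192.
Δq = 0.9255 − 0.68 = 0.2455; wedge = 19.5 − 17.192 = 2.308.
The triangle = ½ × 0.2455 × 2.308 = $0.28 thousand.

$0.28 thousand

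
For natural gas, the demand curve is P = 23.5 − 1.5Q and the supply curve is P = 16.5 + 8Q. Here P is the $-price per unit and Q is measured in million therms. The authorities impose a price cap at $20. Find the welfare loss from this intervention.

$0.43 million

Competitive equilibrium: 23.5 − 1.5Q = 16.5 + 8Q → Q* = 0.7368, P* = 22.3947.
At the ceiling P = 20, quantity supplied = (20 − 16.5)/8 = 0.4375.
Willingness to pay at Q' = 0.4375: 23.5 − 1.5·0.4375 = 22.8438.
ΔQ = 0.7368 − 0.4375 = 0.2993; wedge = 22.8438 − 20 = 2.8438.
DWL = ½ × 0.2993 × 2.8438 = $0.43 million.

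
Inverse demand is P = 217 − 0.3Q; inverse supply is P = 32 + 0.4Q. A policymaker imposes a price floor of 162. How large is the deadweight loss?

2293.65

Competitive equilibrium: 217 − 0.3Q = 32 + 0.4Q → Q* = 264.2857, P* = 137.7143.
At the floor P = 162, quantity demanded = (217 − 162)/0.3 = 183.3333.
Sellers' marginal cost at Q' = 183.3333: 32 + 0.4·183.3333 = 105.3333.
ΔQ = 264.2857 − 183.3333 = 80.9524; wedge = 162 − 105.3333 = 56.6667.
The triangle = ½ × 80.9524 × 56.6667 = 2293.65.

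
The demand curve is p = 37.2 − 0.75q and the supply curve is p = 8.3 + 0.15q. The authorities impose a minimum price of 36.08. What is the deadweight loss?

421.85

Competitive equilibrium: 37.2 − 0.75q = 8.3 + 0.15q → q* = 32.1111, p* = 13.1167.
At the floor p = 36.08, quantity demanded = (37.2 − 36.08)/0.75 = 1.4933.
Sellers' marginal cost at q' = 1.4933: 8.3 + 0.15·1.4933 = 8.524.
Δq = 32.1111 − 1.4933 = 30.6178; wedge = 36.08 − 8.524 = 27.556.
Deadweight loss = ½ × 30.6178 × 27.556 = 421.85.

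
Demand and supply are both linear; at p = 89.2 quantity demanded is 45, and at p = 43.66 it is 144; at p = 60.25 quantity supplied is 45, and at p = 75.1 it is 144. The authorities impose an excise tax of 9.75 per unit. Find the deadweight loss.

77.92

Demand slope = (43.66 − 89.2)/(144 − 45) = −0.46, so p = 109.9 − 0.46q.
Supply slope = (75.1 − 60.25)/(144 − 45) = 0.15, so p = 53.5 + 0.15q.
Competitive equilibrium: 109.9 − 0.46q = 53.5 + 0.15q → q* = 92.459, p* = 67.3689.
With the tax, the buyer price exceeds the seller price by 9.75: (109.9 − 0.46q) − (53.5 + 0.15q) = 9.75 → q' = 76.4754.
Δq = 92.459 − 76.4754 = 15.9836; the wedge equals the tax, 9.75.
The triangle = ½ × 15.9836 × 9.75 = 77.92.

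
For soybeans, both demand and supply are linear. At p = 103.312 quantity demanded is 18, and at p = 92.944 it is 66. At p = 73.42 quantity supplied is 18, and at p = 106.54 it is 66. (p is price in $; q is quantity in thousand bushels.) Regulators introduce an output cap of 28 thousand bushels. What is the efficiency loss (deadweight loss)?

$239.50 thousand

Demand slope = (92.944 − 103.312)/(66 − 18) = −0.216, so p = 107.2 − 0.216q.
Supply slope = (106.54 − 73.42)/(66 − 18) = 0.69, so p = 61 + 0.69q.
Competitive equilibrium: 107.2 − 0.216q = 61 + 0.69q → q* = 50.9934, p* = 96.1854.
At q = 28: demand price = 107.2 − 0.216·28 = 101.152; supply price = 61 + 0.69·28 = 80.32.
Δq = 50.9934 − 28 = 22.9934; wedge = 101.152 − 80.32 = 20.832.
Welfare loss = ½ × 22.9934 × 20.832 = $239.50 thousand.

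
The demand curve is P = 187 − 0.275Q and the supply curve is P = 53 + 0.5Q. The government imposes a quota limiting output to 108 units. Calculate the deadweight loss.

1632.32

Competitive equilibrium: 187 − 0.275Q = 53 + 0.5Q → Q* = 172.9032, P* = 139.4516.
At Q = 108: demand price = 187 − 0.275·108 = 157.3; supply price = 53 + 0.5·108 = 107.
ΔQ = 172.9032 − 108 = 64.9032; wedge = 157.3 − 107 = 50.3.
DWL = ½ × 64.9032 × 50.3 = 1632.32.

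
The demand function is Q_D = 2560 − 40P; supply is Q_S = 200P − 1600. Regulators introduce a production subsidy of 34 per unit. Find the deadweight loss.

In inverse form: demand P = 64 − 0.025Q, supply P = 8 + 0.005Q.
Competitive equilibrium: 64 − 0.025Q = 8 + 0.005Q → Q* = 1866.6667, P* = 17.3333.
The subsidy lowers effective supply by 34: P = 0.005Q − 26.
New quantity: 64 − 0.025Q = 0.005Q − 26 → Q' = 3000.
Overproduction ΔQ = 3000 − 1866.6667 = 1133.3333; wedge = subsidy = 34.
Deadweight loss = ½ × 1133.3333 × 34 = 19266.67.

19266.67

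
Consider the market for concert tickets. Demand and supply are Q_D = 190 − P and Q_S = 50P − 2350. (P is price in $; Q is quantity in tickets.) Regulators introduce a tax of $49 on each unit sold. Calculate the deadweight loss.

$1176.96

In inverse form: demand P = 190 − Q, supply P = 47 + 0.02Q.
Competitive equilibrium: 190 − Q = 47 + 0.02Q → Q* = 140.1961, P* = 49.8039.
With the tax, the buyer price exceeds the seller price by 49: (190 − Q) − (47 + 0.02Q) = 49 → Q' = 92.1569.
ΔQ = 140.1961 − 92.1569 = 48.0392; the wedge equals the tax, 49.
Deadweight loss = ½ × 48.0392 × 49 = $1176.96.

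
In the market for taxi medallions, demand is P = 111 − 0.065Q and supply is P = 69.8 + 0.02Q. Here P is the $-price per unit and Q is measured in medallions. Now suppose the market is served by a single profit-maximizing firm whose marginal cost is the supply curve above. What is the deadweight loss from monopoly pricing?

Competitive equilibrium: 111 − 0.065Q = 69.8 + 0.02Q → Q* = 484.70588, P* = 79.49412.
Marginal revenue: MR = 111 − 0.13Q. Set MR = MC: 111 − 0.13Q = 69.8 + 0.02Q → Q_m = 274.66667.
Price P_m = 111 − 0.065·274.66667 = 93.14667; MC(Q_m) = 69.8 + 0.02·274.66667 = 75.29333.
Competitive Q* = 484.70588, so ΔQ = 210.03921; wedge = 93.14667 − 75.29333 = 17.85334.
Deadweight loss = ½ × 210.03921 × 17.85334 = $1874.95.

$1874.95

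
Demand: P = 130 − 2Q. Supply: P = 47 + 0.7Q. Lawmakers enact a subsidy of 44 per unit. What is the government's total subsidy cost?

2069.63

Competitive equilibrium: 130 − 2Q = 47 + 0.7Q → Q* = 30.7407, P* = 68.5185.
The subsidy lowers effective supply by 44: P = 3 + 0.7Q.
New quantity: 130 − 2Q = 3 + 0.7Q → Q' = 47.037.
Total subsidy cost = 44 × 47.037 = 2069.63.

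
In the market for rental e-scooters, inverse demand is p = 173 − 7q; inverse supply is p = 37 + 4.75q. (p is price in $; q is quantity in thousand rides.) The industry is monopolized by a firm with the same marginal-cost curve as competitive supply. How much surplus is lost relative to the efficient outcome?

$109.70 thousand

Competitive equilibrium: 173 − 7q = 37 + 4.75q → q* = 11.5745, p* = 91.9787.
Marginal revenue: MR = 173 − 14q. Set MR = MC: 173 − 14q = 37 + 4.75q → q_m = 7.2533.
Price p_m = 173 − 7·7.2533 = 122.2269; MC(q_m) = 37 + 4.75·7.2533 = 71.4532.
Competitive q* = 11.5745, so Δq = 4.3212; wedge = 122.2269 − 71.4532 = 50.7737.
Deadweight loss = ½ × 4.3212 × 50.7737 = $109.70 thousand.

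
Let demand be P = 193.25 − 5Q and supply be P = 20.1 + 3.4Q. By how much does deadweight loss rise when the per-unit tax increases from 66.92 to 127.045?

694.18

Competitive equilibrium: 193.25 − 5Q = 20.1 + 3.4Q → Q* = 20.6131, P* = 90.1845.
For a per-unit tax t: ΔQ = t/8.4, so DWL = ½·t·(t/8.4) = t²/16.8.
At t = 66.92: DWL = 266.565. At t = 127.045: DWL = 960.74.
Increase = 960.74 − 266.565 = 694.18.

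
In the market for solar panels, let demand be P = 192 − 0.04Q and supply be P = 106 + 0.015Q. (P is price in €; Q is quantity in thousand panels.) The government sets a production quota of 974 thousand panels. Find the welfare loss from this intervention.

Competitive equilibrium: 192 − 0.04Q = 106 + 0.015Q → Q* = 1563.6364, P* = 129.4545.
At Q = 974: demand price = 192 − 0.04·974 = 153.04; supply price = 106 + 0.015·974 = 120.61.
ΔQ = 1563.6364 − 974 = 589.6364; wedge = 153.04 − 120.61 = 32.43.
Deadweight loss = ½ × 589.6364 × 32.43 = €9560.95 thousand.

€9560.95 thousand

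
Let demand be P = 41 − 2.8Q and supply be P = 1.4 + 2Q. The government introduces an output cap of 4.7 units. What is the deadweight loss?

30.246

Competitive equilibrium: 41 − 2.8Q = 1.4 + 2Q → Q* = 8.25, P* = 17.9.
At Q = 4.7: demand price = 41 − 2.8·4.7 = 27.84; supply price = 1.4 + 2·4.7 = 10.8.
ΔQ = 8.25 − 4.7 = 3.55; wedge = 27.84 − 10.8 = 17.04.
Deadweight loss = ½ × 3.55 × 17.04 = 30.246.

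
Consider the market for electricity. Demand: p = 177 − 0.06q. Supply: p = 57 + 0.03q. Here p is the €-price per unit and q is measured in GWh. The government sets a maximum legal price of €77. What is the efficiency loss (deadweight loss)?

€20000

Competitive equilibrium: 177 − 0.06q = 57 + 0.03q → q* = 1333.3333, p* = 97.
At the ceiling p = 77, quantity supplied = (77 − 57)/0.03 = 666.6667.
Willingness to pay at q' = 666.6667: 177 − 0.06·666.6667 = 137.
Δq = 1333.3333 − 666.6667 = 666.6666; wedge = 137 − 77 = 60.
The triangle = ½ × 666.6666 × 60 = €20000.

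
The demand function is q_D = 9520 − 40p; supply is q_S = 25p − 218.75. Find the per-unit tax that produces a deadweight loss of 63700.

91

In inverse form: demand p = 238 − 0.025q, supply p = 8.75 + 0.04q.
Competitive equilibrium: 238 − 0.025q = 8.75 + 0.04q → q* = 3526.9231, p* = 149.8269.
A tax t gives Δq = t/0.065 and wedge t, so DWL = t²/0.13.
t²/0.13 = 63700 → t² = 8281 → t = 91.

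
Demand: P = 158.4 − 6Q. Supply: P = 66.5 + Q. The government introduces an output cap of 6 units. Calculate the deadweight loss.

Competitive equilibrium: 158.4 − 6Q = 66.5 + Q → Q* = 13.1286, P* = 79.6286.
At Q = 6: demand price = 158.4 − 6·6 = 122.4; supply price = 66.5 + 1·6 = 72.5.
ΔQ = 13.1286 − 6 = 7.1286; wedge = 122.4 − 72.5 = 49.9.
Welfare loss = ½ × 7.1286 × 49.9 = 177.86.

177.86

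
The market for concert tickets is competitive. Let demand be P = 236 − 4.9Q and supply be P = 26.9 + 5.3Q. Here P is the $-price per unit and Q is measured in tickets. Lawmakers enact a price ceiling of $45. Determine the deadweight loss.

Competitive equilibrium: 236 − 4.9Q = 26.9 + 5.3Q → Q* = 20.5, P* = 135.55.
At the ceiling P = 45, quantity supplied = (45 − 26.9)/5.3 = 3.4151.
Willingness to pay at Q' = 3.4151: 236 − 4.9·3.4151 = 219.266.
ΔQ = 20.5 − 3.4151 = 17.0849; wedge = 219.266 − 45 = 174.266.
Welfare loss = ½ × 17.0849 × 174.266 = $1488.66.

$1488.66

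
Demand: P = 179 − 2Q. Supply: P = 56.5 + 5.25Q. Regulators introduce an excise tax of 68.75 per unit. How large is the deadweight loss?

Competitive equilibrium: 179 − 2Q = 56.5 + 5.25Q → Q* = 16.8966, P* = 145.2069.
With the tax, the buyer price exceeds the seller price by 68.75: (179 − 2Q) − (56.5 + 5.25Q) = 68.75 → Q' = 7.4138.
ΔQ = 16.8966 − 7.4138 = 9.4828; the wedge equals the tax, 68.75.
Welfare loss = ½ × 9.4828 × 68.75 = 325.97.

325.97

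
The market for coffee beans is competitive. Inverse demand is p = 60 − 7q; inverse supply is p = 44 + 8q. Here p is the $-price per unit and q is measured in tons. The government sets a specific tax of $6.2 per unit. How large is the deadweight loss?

Competitive equilibrium: 60 − 7q = 44 + 8q → q* = 1.0667, p* = 52.5333.
With the tax, the buyer price exceeds the seller price by 6.2: (60 − 7q) − (44 + 8q) = 6.2 → q' = 0.6533.
Δq = 1.0667 − 0.6533 = 0.4134; the wedge equals the tax, 6.2.
Deadweight loss = ½ × 0.4134 × 6.2 = $1.28.

$1.28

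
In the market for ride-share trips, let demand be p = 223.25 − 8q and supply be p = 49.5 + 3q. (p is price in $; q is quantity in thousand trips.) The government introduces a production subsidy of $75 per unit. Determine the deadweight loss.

$255.68 thousand

Competitive equilibrium: 223.25 − 8q = 49.5 + 3q → q* = 15.7955, p* = 96.8864.
The subsidy lowers effective supply by 75: p = 3q − 25.5.
New quantity: 223.25 − 8q = 3q − 25.5 → q' = 22.6136.
Overproduction Δq = 22.6136 − 15.7955 = 6.8181; wedge = subsidy = 75.
Deadweight loss = ½ × 6.8181 × 75 = $255.68 thousand.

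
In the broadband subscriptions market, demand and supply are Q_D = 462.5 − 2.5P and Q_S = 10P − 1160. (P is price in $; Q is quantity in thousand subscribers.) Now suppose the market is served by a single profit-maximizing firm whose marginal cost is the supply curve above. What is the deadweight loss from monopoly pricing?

$940.44 thousand

In inverse form: demand P = 185 − 0.4Q, supply P = 116 + 0.1Q.
Competitive equilibrium: 185 − 0.4Q = 116 + 0.1Q → Q* = 138, P* = 129.8.
Marginal revenue: MR = 185 − 0.8Q. Set MR = MC: 185 − 0.8Q = 116 + 0.1Q → Q_m = 76.6667.
Price P_m = 185 − 0.4·76.6667 = 154.3333; MC(Q_m) = 116 + 0.1·76.6667 = 123.6667.
Competitive Q* = 138, so ΔQ = 61.3333; wedge = 154.3333 − 123.6667 = 30.6666.
Welfare loss = ½ × 61.3333 × 30.6666 = $940.44 thousand.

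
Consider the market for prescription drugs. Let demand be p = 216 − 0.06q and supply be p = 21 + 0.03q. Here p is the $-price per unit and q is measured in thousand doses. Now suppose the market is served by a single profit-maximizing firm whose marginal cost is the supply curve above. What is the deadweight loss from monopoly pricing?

Competitive equilibrium: 216 − 0.06q = 21 + 0.03q → q* = 2166.6667, p* = 86.
Marginal revenue: MR = 216 − 0.12q. Set MR = MC: 216 − 0.12q = 21 + 0.03q → q_m = 1300.
Price p_m = 216 − 0.06·1300 = 138; MC(q_m) = 21 + 0.03·1300 = 60.
Competitive q* = 2166.6667, so Δq = 866.6667; wedge = 138 − 60 = 78.
Welfare loss = ½ × 866.6667 × 78 = $33800 thousand.

$33800 thousand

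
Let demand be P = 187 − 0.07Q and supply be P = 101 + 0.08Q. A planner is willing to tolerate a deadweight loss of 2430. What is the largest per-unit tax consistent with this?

27

Competitive equilibrium: 187 − 0.07Q = 101 + 0.08Q → Q* = 573.3333, P* = 146.8667.
A tax t gives ΔQ = t/0.15 and wedge t, so DWL = t²/0.3.
t²/0.3 = 2430 → t² = 729 → t = 27.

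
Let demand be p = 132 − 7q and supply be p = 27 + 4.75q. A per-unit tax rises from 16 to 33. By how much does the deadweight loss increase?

Competitive equilibrium: 132 − 7q = 27 + 4.75q → q* = 8.9362, p* = 69.4468.
For a per-unit tax t: Δq = t/11.75, so DWL = ½·t·(t/11.75) = t²/23.5.
At t = 16: DWL = 10.894. At t = 33: DWL = 46.34.
Increase = 46.34 − 10.894 = 35.45.

35.45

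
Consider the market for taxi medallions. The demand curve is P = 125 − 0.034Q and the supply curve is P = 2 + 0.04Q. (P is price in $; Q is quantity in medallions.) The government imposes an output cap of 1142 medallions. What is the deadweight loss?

Competitive equilibrium: 125 − 0.034Q = 2 + 0.04Q → Q* = 1662.1622, P* = 68.4865.
At Q = 1142: demand price = 125 − 0.034·1142 = 86.172; supply price = 2 + 0.04·1142 = 47.68.
ΔQ = 1662.1622 − 1142 = 520.1622; wedge = 86.172 − 47.68 = 38.492.
Welfare loss = ½ × 520.1622 × 38.492 = $10011.04.

$10011.04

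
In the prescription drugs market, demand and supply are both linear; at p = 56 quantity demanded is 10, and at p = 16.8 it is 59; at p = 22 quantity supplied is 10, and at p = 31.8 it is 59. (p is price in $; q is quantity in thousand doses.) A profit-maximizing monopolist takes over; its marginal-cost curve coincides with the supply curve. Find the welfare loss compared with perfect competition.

$191.21 thousand

Demand slope = (16.8 − 56)/(59 − 10) = −0.8, so p = 64 − 0.8q.
Supply slope = (31.8 − 22)/(59 − 10) = 0.2, so p = 20 + 0.2q.
Competitive equilibrium: 64 − 0.8q = 20 + 0.2q → q* = 44, p* = 28.8.
Marginal revenue: MR = 64 − 1.6q. Set MR = MC: 64 − 1.6q = 20 + 0.2q → q_m = 24.4444.
Price p_m = 64 − 0.8·24.4444 = 44.4445; MC(q_m) = 20 + 0.2·24.4444 = 24.8889.
Competitive q* = 44, so Δq = 19.5556; wedge = 44.4445 − 24.8889 = 19.5556.
Welfare loss = ½ × 19.5556 × 19.5556 = $191.21 thousand.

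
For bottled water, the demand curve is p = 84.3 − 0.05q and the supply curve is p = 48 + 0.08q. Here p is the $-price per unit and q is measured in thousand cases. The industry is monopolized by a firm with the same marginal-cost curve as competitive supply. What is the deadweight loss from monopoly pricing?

$391.05 thousand

Competitive equilibrium: 84.3 − 0.05q = 48 + 0.08q → q* = 279.2308, p* = 70.3385.
Marginal revenue: MR = 84.3 − 0.1q. Set MR = MC: 84.3 − 0.1q = 48 + 0.08q → q_m = 201.6667.
Price p_m = 84.3 − 0.05·201.6667 = 74.2167; MC(q_m) = 48 + 0.08·201.6667 = 64.1333.
Competitive q* = 279.2308, so Δq = 77.5641; wedge = 74.2167 − 64.1333 = 10.0834.
The triangle = ½ × 77.5641 × 10.0834 = $391.05 thousand.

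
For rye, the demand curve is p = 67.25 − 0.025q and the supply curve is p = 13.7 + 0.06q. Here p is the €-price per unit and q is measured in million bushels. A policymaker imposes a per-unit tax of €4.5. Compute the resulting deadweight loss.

Competitive equilibrium: 67.25 − 0.025q = 13.7 + 0.06q → q* = 630, p* = 51.5.
With the tax, the buyer price exceeds the seller price by 4.5: (67.25 − 0.025q) − (13.7 + 0.06q) = 4.5 → q' = 577.0588.
Δq = 630 − 577.0588 = 52.9412; the wedge equals the tax, 4.5.
The triangle = ½ × 52.9412 × 4.5 = €119.12 million.

€119.12 million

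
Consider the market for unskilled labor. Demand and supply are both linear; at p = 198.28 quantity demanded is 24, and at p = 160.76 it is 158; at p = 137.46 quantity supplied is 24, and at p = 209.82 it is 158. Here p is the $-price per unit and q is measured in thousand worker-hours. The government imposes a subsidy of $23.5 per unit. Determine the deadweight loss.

Demand slope = (160.76 − 198.28)/(158 − 24) = −0.28, so p = 205 − 0.28q.
Supply slope = (209.82 − 137.46)/(158 − 24) = 0.54, so p = 124.5 + 0.54q.
Competitive equilibrium: 205 − 0.28q = 124.5 + 0.54q → q* = 98.1707, p* = 177.5122.
The subsidy lowers effective supply by 23.5: p = 101 + 0.54q.
New quantity: 205 − 0.28q = 101 + 0.54q → q' = 126.8293.
Overproduction Δq = 126.8293 − 98.1707 = 28.6586; wedge = subsidy = 23.5.
Welfare loss = ½ × 28.6586 × 23.5 = $336.74 thousand.

$336.74 thousand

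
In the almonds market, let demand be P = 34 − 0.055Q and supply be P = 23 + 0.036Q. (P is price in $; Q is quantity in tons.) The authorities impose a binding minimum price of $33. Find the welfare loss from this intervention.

Competitive equilibrium: 34 − 0.055Q = 23 + 0.036Q → Q* = 120.8791, P* = 27.3516.
At the floor P = 33, quantity demanded = (34 − 33)/0.055 = 18.1818.
Sellers' marginal cost at Q' = 18.1818: 23 + 0.036·18.1818 = 23.6545.
ΔQ = 120.8791 − 18.1818 = 102.6973; wedge = 33 − 23.6545 = 9.3455.
The triangle = ½ × 102.6973 × 9.3455 = $479.88.

$479.88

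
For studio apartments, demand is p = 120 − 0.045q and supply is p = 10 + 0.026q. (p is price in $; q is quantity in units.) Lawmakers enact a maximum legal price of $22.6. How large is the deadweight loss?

$40240.82

Competitive equilibrium: 120 − 0.045q = 10 + 0.026q → q* = 1549.2958, p* = 50.2817.
At the ceiling p = 22.6, quantity supplied = (22.6 − 10)/0.026 = 484.6154.
Willingness to pay at q' = 484.6154: 120 − 0.045·484.6154 = 98.1923.
Δq = 1549.2958 − 484.6154 = 1064.6804; wedge = 98.1923 − 22.6 = 75.5923.
Welfare loss = ½ × 1064.6804 × 75.5923 = $40240.82.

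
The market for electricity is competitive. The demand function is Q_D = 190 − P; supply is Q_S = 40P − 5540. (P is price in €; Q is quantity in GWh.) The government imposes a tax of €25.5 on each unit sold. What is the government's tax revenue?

€646.83

In inverse form: demand P = 190 − Q, supply P = 138.5 + 0.025Q.
Competitive equilibrium: 190 − Q = 138.5 + 0.025Q → Q* = 50.2439, P* = 139.7561.
With the tax, the buyer price exceeds the seller price by 25.5: (190 − Q) − (138.5 + 0.025Q) = 25.5 → Q' = 25.3659.
Tax revenue = 25.5 × 25.3659 = €646.83.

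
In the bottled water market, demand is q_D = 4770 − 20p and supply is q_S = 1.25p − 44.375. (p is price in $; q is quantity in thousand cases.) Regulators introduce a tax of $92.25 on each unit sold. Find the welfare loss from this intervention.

$5005.92 thousand

In inverse form: demand p = 238.5 − 0.05q, supply p = 35.5 + 0.8q.
Competitive equilibrium: 238.5 − 0.05q = 35.5 + 0.8q → q* = 238.8235, p* = 226.5588.
With the tax, the buyer price exceeds the seller price by 92.25: (238.5 − 0.05q) − (35.5 + 0.8q) = 92.25 → q' = 130.2941.
Δq = 238.8235 − 130.2941 = 108.5294; the wedge equals the tax, 92.25.
DWL = ½ × 108.5294 × 92.25 = $5005.92 thousand.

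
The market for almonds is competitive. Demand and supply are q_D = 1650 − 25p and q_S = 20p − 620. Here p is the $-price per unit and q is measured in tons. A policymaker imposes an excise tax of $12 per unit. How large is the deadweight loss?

$800

In inverse form: demand p = 66 − 0.04q, supply p = 31 + 0.05q.
Competitive equilibrium: 66 − 0.04q = 31 + 0.05q → q* = 388.8889, p* = 50.4444.
With the tax, the buyer price exceeds the seller price by 12: (66 − 0.04q) − (31 + 0.05q) = 12 → q' = 255.5556.
Δq = 388.8889 − 255.5556 = 133.3333; the wedge equals the tax, 12.
The triangle = ½ × 133.3333 × 12 = $800.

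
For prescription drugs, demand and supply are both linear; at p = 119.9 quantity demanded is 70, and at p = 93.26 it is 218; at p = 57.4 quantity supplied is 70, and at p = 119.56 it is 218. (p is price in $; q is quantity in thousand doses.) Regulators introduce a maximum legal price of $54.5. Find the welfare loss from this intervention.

Demand slope = (93.26 − 119.9)/(218 − 70) = −0.18, so p = 132.5 − 0.18q.
Supply slope = (119.56 − 57.4)/(218 − 70) = 0.42, so p = 28 + 0.42q.
Competitive equilibrium: 132.5 − 0.18q = 28 + 0.42q → q* = 174.1667, p* = 101.15.
At the ceiling p = 54.5, quantity supplied = (54.5 − 28)/0.42 = 63.0952.
Willingness to pay at q' = 63.0952: 132.5 − 0.18·63.0952 = 121.1429.
Δq = 174.1667 − 63.0952 = 111.0715; wedge = 121.1429 − 54.5 = 66.6429.
Deadweight loss = ½ × 111.0715 × 66.6429 = $3701.06 thousand.

$3701.06 thousand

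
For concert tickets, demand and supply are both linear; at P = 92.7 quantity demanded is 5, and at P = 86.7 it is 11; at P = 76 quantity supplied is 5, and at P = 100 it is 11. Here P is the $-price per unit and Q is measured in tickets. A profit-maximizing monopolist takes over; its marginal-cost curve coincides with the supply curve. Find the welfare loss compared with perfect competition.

Demand slope = (86.7 − 92.7)/(11 − 5) = −1, so P = 97.7 − Q.
Supply slope = (100 − 76)/(11 − 5) = 4, so P = 56 + 4Q.
Competitive equilibrium: 97.7 − Q = 56 + 4Q → Q* = 8.34, P* = 89.36.
Marginal revenue: MR = 97.7 − 2Q. Set MR = MC: 97.7 − 2Q = 56 + 4Q → Q_m = 6.95.
Price P_m = 97.7 − 1·6.95 = 90.75; MC(Q_m) = 56 + 4·6.95 = 83.8.
Competitive Q* = 8.34, so ΔQ = 1.39; wedge = 90.75 − 83.8 = 6.95.
Welfare loss = ½ × 1.39 × 6.95 = $4.83.

$4.83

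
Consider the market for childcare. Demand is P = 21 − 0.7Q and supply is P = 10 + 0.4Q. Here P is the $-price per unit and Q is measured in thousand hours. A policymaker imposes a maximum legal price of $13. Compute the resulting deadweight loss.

$3.44 thousand

Competitive equilibrium: 21 − 0.7Q = 10 + 0.4Q → Q* = 10, P* = 14.
At the ceiling P = 13, quantity supplied = (13 − 10)/0.4 = 7.5.
Willingness to pay at Q' = 7.5: 21 − 0.7·7.5 = 15.75.
ΔQ = 10 − 7.5 = 2.5; wedge = 15.75 − 13 = 2.75.
Deadweight loss = ½ × 2.5 × 2.75 = $3.44 thousand.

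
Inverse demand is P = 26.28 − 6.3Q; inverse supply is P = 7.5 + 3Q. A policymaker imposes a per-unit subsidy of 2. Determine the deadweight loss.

0.22

Competitive equilibrium: 26.28 − 6.3Q = 7.5 + 3Q → Q* = 2.0194, P* = 13.5581.
The subsidy lowers effective supply by 2: P = 5.5 + 3Q.
New quantity: 26.28 − 6.3Q = 5.5 + 3Q → Q' = 2.2344.
Overproduction ΔQ = 2.2344 − 2.0194 = 0.215; wedge = subsidy = 2.
The triangle = ½ × 0.215 × 2 = 0.22.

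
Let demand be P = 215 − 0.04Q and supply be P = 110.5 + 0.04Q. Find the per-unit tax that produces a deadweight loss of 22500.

60

Competitive equilibrium: 215 − 0.04Q = 110.5 + 0.04Q → Q* = 1306.25, P* = 162.75.
A tax t gives ΔQ = t/0.08 and wedge t, so DWL = t²/0.16.
t²/0.16 = 22500 → t² = 3600 → t = 60.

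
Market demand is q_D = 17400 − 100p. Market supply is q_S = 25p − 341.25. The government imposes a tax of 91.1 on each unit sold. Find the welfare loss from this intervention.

82992.10

In inverse form: demand p = 174 − 0.01q, supply p = 13.65 + 0.04q.
Competitive equilibrium: 174 − 0.01q = 13.65 + 0.04q → q* = 3207, p* = 141.93.
With the tax, the buyer price exceeds the seller price by 91.1: (174 − 0.01q) − (13.65 + 0.04q) = 91.1 → q' = 1385.
Δq = 3207 − 1385 = 1822; the wedge equals the tax, 91.1.
The triangle = ½ × 1822 × 91.1 = 82992.10.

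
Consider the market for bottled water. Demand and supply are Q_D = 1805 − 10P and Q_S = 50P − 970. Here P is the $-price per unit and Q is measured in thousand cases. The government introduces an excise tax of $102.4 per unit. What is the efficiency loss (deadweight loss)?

In inverse form: demand P = 180.5 − 0.1Q, supply P = 19.4 + 0.02Q.
Competitive equilibrium: 180.5 − 0.1Q = 19.4 + 0.02Q → Q* = 1342.5, P* = 46.25.
With the tax, the buyer price exceeds the seller price by 102.4: (180.5 − 0.1Q) − (19.4 + 0.02Q) = 102.4 → Q' = 489.16667.
ΔQ = 1342.5 − 489.16667 = 853.33333; the wedge equals the tax, 102.4.
The triangle = ½ × 853.33333 × 102.4 = $43690.67 thousand.

$43690.67 thousand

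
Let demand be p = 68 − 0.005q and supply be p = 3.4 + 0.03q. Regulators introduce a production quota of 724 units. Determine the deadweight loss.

22019.25

Competitive equilibrium: 68 − 0.005q = 3.4 + 0.03q → q* = 1845.7143, p* = 58.7714.
At q = 724: demand price = 68 − 0.005·724 = 64.38; supply price = 3.4 + 0.03·724 = 25.12.
Δq = 1845.7143 − 724 = 1121.7143; wedge = 64.38 − 25.12 = 39.26.
Welfare loss = ½ × 1121.7143 × 39.26 = 22019.25.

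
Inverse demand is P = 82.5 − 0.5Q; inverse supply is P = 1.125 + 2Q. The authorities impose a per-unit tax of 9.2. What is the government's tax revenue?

265.604

Competitive equilibrium: 82.5 − 0.5Q = 1.125 + 2Q → Q* = 32.55, P* = 66.225.
With the tax, the buyer price exceeds the seller price by 9.2: (82.5 − 0.5Q) − (1.125 + 2Q) = 9.2 → Q' = 28.87.
Tax revenue = 9.2 × 28.87 = 265.604.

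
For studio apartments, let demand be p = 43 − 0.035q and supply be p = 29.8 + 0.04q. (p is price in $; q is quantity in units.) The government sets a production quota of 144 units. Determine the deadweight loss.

$38.40

Competitive equilibrium: 43 − 0.035q = 29.8 + 0.04q → q* = 176, p* = 36.84.
At q = 144: demand price = 43 − 0.035·144 = 37.96; supply price = 29.8 + 0.04·144 = 35.56.
Δq = 176 − 144 = 32; wedge = 37.96 − 35.56 = 2.4.
Deadweight loss = ½ × 32 × 2.4 = $38.40.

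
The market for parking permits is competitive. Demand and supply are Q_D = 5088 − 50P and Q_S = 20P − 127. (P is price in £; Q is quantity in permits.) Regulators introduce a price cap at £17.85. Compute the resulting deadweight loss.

In inverse form: demand P = 101.76 − 0.02Q, supply P = 6.35 + 0.05Q.
Competitive equilibrium: 101.76 − 0.02Q = 6.35 + 0.05Q → Q* = 1363, P* = 74.5.
At the ceiling P = 17.85, quantity supplied = (17.85 − 6.35)/0.05 = 230.
Willingness to pay at Q' = 230: 101.76 − 0.02·230 = 97.16.
ΔQ = 1363 − 230 = 1133; wedge = 97.16 − 17.85 = 79.31.
The triangle = ½ × 1133 × 79.31 = £44929.115.

£44929.115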